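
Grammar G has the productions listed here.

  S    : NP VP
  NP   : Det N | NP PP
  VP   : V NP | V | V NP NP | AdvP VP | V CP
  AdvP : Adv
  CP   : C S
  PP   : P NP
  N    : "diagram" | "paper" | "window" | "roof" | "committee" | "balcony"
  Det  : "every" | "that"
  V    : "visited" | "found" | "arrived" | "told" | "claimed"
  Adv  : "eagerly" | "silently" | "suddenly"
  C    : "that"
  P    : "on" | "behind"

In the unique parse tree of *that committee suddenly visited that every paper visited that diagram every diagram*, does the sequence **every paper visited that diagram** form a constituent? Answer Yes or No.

No

[S [NP [Det that] [N committee]] [VP [AdvP [Adv suddenly]] [VP [V visited] [CP [C that] [S [NP [Det every] [N paper]] [VP [V visited] [NP [Det that] [N diagram]] [NP [Det every] [N diagram]]]]]]]]
The smallest constituent containing 'every paper visited that diagram' is the S spanning 'every paper visited that diagram every diagram'; no single node in the tree dominates exactly the given words.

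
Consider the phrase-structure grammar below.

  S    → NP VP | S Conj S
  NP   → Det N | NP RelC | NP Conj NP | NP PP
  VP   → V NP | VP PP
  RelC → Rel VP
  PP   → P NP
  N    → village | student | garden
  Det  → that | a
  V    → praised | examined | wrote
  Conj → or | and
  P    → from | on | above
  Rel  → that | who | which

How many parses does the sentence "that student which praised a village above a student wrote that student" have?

3

Two of the 3 distinct bracketings:
[S [NP [NP [Det that] [N student]] [RelC [Rel which] [VP [V praised] [NP [NP [Det a] [N village]] [PP [P above] [NP [Det a] [N student]]]]]]] [VP [V wrote] [NP [Det that] [N student]]]]
[S [NP [NP [Det that] [N student]] [RelC [Rel which] [VP [VP [V praised] [NP [Det a] [N village]]] [PP [P above] [NP [Det a] [N student]]]]]] [VP [V wrote] [NP [Det that] [N student]]]]
The difference turns on whether NP → NP PP is used at the relevant span, versus an alternative expansion of NP.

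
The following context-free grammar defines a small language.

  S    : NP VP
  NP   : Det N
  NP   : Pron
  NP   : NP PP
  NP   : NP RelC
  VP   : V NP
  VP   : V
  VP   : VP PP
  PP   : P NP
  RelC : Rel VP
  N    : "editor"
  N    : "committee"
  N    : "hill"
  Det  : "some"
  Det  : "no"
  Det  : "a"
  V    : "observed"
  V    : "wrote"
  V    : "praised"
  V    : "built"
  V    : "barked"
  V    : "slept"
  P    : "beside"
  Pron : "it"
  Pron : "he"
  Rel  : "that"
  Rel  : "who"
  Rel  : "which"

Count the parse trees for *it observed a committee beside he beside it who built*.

9

Two of the 9 distinct bracketings:
[S [NP [Pron it]] [VP [V observed] [NP [NP [Det a] [N committee]] [PP [P beside] [NP [NP [Pron he]] [PP [P beside] [NP [NP [Pron it]] [RelC [Rel who] [VP [V built]]]]]]]]]]
[S [NP [Pron it]] [VP [V observed] [NP [NP [Det a] [N committee]] [PP [P beside] [NP [NP [NP [Pron he]] [PP [P beside] [NP [Pron it]]]] [RelC [Rel who] [VP [V built]]]]]]]]
The trees differ in how a recursive rule is bracketed over the same span.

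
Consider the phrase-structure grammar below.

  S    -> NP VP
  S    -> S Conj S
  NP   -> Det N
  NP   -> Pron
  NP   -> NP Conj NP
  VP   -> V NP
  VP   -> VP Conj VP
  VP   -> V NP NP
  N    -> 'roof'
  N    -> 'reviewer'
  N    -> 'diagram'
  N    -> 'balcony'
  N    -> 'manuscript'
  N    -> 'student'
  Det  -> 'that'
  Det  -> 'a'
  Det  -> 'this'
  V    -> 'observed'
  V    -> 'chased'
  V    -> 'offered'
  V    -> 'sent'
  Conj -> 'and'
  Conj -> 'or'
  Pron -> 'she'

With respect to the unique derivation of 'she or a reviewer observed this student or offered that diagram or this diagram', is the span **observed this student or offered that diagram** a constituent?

No

[S [NP [NP [Pron she]] [Conj or] [NP [Det a] [N reviewer]]] [VP [VP [V observed] [NP [Det this] [N student]]] [Conj or] [VP [V offered] [NP [NP [Det that] [N diagram]] [Conj or] [NP [Det this] [N diagram]]]]]]
The smallest constituent containing 'observed this student or offered that diagram' is the VP spanning 'observed this student or offered that diagram or this diagram'; no single node in the tree dominates exactly the given words.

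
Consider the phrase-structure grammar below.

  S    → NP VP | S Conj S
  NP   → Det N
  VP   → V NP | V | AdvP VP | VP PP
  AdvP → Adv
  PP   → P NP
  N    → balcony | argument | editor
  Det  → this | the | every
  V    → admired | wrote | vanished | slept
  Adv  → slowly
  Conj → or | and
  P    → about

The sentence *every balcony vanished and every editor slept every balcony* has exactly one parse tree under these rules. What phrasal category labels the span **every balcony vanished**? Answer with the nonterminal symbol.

[S [S [NP [Det every] [N balcony]] [VP [V vanished]]] [Conj and] [S [NP [Det every] [N editor]] [VP [V slept] [NP [Det every] [N balcony]]]]]
The span 'every balcony vanished' is the S node built by S → NP VP.

S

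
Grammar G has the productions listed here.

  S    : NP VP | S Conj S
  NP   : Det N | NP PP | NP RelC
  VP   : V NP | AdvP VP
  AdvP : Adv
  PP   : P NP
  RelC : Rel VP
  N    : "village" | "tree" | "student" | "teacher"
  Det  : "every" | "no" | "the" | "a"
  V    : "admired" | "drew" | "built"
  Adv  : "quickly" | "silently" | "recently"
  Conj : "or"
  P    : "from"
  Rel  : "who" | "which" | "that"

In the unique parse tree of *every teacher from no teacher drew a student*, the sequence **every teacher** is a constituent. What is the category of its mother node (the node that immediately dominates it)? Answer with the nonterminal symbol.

NP

S
  NP
    NP
      Det: every
      N: teacher
    PP
      P: from
      NP
        Det: no
        N: teacher
  VP
    V: drew
    NP
      Det: a
      N: student
The span 'every teacher' is the NP node built by NP → Det N.
Its mother is the NP built by NP → NP PP.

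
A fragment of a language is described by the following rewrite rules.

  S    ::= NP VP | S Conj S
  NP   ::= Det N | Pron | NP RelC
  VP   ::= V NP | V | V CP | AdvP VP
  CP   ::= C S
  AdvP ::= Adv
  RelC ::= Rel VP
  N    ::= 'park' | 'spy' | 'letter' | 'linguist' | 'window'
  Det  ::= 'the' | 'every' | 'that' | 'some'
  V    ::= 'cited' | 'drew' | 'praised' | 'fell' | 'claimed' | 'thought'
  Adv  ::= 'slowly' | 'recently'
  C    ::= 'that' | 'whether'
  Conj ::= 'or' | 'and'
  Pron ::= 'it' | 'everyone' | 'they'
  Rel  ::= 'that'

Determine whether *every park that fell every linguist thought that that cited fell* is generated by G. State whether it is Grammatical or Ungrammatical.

For S → NP VP, every NP-prefix leaves a non-VP remainder: after 'every park' the remainder is not a VP; after 'every park that fell' the remainder is not a VP; after 'every park that fell every linguist' the remainder is not a VP. The alternative S rule S → S Conj S likewise has no satisfying split.

Ungrammatical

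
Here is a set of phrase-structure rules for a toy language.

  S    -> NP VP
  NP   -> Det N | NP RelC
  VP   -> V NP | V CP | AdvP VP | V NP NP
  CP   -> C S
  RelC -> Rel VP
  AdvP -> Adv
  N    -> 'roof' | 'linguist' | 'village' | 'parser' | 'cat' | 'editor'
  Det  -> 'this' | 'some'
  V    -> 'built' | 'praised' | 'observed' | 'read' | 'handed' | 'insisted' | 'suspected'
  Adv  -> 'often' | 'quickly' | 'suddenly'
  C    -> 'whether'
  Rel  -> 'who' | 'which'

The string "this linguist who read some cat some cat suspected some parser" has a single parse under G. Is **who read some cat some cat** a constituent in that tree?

Yes

[S [NP [NP [Det this] [N linguist]] [RelC [Rel who] [VP [V read] [NP [Det some] [N cat]] [NP [Det some] [N cat]]]]] [VP [V suspected] [NP [Det some] [N parser]]]]
The words 'who read some cat some cat' are exhaustively dominated by a single RelC node (built by RelC → Rel VP), so they form a constituent.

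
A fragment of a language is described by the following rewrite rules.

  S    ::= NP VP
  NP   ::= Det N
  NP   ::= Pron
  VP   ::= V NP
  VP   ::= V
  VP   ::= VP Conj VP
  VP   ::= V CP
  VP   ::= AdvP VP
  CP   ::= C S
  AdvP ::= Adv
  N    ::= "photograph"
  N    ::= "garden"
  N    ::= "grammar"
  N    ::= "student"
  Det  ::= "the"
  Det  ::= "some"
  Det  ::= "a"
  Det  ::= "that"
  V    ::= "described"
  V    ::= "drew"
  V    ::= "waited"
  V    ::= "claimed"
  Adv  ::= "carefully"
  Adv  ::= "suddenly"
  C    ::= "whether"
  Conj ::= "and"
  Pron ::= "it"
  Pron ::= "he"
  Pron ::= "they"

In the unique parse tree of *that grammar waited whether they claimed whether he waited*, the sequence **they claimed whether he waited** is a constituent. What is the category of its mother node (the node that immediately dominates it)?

[S [NP [Det that] [N grammar]] [VP [V waited] [CP [C whether] [S [NP [Pron they]] [VP [V claimed] [CP [C whether] [S [NP [Pron he]] [VP [V waited]]]]]]]]]
The span 'they claimed whether he waited' is the S node built by S → NP VP.
Its mother is the CP built by CP → C S.

CP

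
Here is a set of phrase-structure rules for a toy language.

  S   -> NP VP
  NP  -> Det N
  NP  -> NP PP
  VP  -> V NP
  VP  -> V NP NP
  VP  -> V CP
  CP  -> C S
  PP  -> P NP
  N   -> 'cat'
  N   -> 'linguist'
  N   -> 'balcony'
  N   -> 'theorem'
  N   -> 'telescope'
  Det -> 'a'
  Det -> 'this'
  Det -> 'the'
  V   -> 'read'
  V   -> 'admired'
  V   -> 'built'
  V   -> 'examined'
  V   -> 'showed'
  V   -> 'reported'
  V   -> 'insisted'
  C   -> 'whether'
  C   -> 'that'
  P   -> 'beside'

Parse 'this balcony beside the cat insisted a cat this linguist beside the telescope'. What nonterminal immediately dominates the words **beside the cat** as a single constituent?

PP

[S [NP [NP [Det this] [N balcony]] [PP [P beside] [NP [Det the] [N cat]]]] [VP [V insisted] [NP [Det a] [N cat]] [NP [NP [Det this] [N linguist]] [PP [P beside] [NP [Det the] [N telescope]]]]]]
The span 'beside the cat' is the PP node built by PP → P NP.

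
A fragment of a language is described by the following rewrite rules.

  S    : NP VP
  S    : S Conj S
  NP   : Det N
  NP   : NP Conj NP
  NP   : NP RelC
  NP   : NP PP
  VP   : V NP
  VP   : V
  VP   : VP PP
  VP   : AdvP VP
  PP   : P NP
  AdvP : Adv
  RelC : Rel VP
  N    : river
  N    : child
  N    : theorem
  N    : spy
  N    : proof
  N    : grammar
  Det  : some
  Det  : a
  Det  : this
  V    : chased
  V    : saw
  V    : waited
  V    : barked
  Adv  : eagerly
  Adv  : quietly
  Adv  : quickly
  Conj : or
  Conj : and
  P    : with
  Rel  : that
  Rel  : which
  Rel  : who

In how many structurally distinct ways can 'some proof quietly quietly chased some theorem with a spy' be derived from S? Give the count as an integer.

Two of the 4 distinct bracketings:
[S [NP [Det some] [N proof]] [VP [VP [AdvP [Adv quietly]] [VP [AdvP [Adv quietly]] [VP [V chased] [NP [Det some] [N theorem]]]]] [PP [P with] [NP [Det a] [N spy]]]]]
[S [NP [Det some] [N proof]] [VP [AdvP [Adv quietly]] [VP [VP [AdvP [Adv quietly]] [VP [V chased] [NP [Det some] [N theorem]]]] [PP [P with] [NP [Det a] [N spy]]]]]]
The trees differ in how a recursive rule is bracketed over the same span.

4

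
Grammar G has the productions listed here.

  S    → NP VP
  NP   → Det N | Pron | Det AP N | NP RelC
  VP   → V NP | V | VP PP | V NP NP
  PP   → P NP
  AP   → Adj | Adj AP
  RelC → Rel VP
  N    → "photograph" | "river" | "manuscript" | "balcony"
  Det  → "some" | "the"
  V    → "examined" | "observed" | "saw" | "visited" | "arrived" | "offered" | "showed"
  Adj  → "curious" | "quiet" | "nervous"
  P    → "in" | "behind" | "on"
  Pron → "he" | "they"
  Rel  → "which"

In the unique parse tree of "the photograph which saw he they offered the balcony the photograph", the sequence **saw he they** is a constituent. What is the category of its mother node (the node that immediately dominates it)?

RelC

[S [NP [NP [Det the] [N photograph]] [RelC [Rel which] [VP [V saw] [NP [Pron he]] [NP [Pron they]]]]] [VP [V offered] [NP [Det the] [N balcony]] [NP [Det the] [N photograph]]]]
The span 'saw he they' is the VP node built by VP → V NP NP.
Its mother is the RelC built by RelC → Rel VP.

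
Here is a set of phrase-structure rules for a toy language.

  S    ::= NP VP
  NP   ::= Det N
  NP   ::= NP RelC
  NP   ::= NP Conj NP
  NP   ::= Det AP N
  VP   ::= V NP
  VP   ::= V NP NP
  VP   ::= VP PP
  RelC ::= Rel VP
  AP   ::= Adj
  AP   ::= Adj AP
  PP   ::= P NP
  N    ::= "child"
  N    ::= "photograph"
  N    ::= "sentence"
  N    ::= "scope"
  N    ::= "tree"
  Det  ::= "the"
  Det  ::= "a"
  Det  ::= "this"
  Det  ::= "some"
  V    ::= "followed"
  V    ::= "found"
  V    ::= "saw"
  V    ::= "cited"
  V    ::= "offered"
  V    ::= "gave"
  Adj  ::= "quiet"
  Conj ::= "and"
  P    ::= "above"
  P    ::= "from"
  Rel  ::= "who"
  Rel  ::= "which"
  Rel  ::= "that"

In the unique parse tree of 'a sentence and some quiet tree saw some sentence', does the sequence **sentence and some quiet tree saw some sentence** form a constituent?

No

[S [NP [NP [Det a] [N sentence]] [Conj and] [NP [Det some] [AP [Adj quiet]] [N tree]]] [VP [V saw] [NP [Det some] [N sentence]]]]
The smallest constituent containing 'sentence and some quiet tree saw some sentence' is the S spanning 'a sentence and some quiet tree saw some sentence'; no single node in the tree dominates exactly the given words.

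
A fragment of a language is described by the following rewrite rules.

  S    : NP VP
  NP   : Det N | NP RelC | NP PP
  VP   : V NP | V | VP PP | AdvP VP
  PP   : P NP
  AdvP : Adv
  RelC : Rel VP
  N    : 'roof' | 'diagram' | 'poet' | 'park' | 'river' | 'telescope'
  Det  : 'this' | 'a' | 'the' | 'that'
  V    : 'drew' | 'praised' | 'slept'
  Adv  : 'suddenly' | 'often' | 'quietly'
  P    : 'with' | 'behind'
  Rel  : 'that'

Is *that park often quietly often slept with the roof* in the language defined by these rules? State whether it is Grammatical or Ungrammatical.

S
  NP
    Det: that
    N: park
  VP
    VP
      AdvP
        Adv: often
      VP
        AdvP
          Adv: quietly
        VP
          AdvP
            Adv: often
          VP
            V: slept
    PP
      P: with
      NP
        Det: the
        N: roof
The bracketing above is licensed at every node by one of the given productions, with S at the root.

Grammatical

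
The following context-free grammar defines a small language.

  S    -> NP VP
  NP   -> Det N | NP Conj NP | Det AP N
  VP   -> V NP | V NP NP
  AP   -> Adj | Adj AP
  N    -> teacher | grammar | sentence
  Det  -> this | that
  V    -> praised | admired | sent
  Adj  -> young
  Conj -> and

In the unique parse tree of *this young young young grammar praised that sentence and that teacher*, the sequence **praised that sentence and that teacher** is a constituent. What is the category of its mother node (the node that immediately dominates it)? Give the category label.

S

[S [NP [Det this] [AP [Adj young] [AP [Adj young] [AP [Adj young]]]] [N grammar]] [VP [V praised] [NP [NP [Det that] [N sentence]] [Conj and] [NP [Det that] [N teacher]]]]]
The span 'praised that sentence and that teacher' is the VP node built by VP → V NP.
Its mother is the S built by S → NP VP.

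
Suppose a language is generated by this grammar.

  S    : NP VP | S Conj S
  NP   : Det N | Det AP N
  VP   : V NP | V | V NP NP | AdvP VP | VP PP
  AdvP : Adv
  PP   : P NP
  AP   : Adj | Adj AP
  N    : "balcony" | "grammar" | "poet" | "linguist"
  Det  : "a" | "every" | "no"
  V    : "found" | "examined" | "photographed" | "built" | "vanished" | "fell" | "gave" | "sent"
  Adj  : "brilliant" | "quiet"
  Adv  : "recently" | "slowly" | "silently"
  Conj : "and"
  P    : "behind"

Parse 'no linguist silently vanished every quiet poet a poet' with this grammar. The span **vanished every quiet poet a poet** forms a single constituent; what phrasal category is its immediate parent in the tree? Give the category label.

VP

S
  NP
    Det: no
    N: linguist
  VP
    AdvP
      Adv: silently
    VP
      V: vanished
      NP
        Det: every
        AP
          Adj: quiet
        N: poet
      NP
        Det: a
        N: poet
The span 'vanished every quiet poet a poet' is the VP node built by VP → V NP NP.
Its mother is the VP built by VP → AdvP VP.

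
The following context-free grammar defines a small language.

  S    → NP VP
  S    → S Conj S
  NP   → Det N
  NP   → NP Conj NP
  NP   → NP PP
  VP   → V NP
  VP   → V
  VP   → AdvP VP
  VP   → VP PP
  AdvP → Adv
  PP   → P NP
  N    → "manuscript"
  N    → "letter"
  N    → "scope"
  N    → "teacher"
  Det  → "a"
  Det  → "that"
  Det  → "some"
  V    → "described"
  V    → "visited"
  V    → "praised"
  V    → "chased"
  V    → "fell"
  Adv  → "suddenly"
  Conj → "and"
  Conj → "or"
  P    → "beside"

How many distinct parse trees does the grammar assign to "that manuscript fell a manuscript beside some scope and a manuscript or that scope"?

7

Two of the 7 distinct bracketings:
[S [NP [Det that] [N manuscript]] [VP [V fell] [NP [NP [NP [Det a] [N manuscript]] [PP [P beside] [NP [Det some] [N scope]]]] [Conj and] [NP [NP [Det a] [N manuscript]] [Conj or] [NP [Det that] [N scope]]]]]]
[S [NP [Det that] [N manuscript]] [VP [V fell] [NP [NP [NP [NP [Det a] [N manuscript]] [PP [P beside] [NP [Det some] [N scope]]]] [Conj and] [NP [Det a] [N manuscript]]] [Conj or] [NP [Det that] [N scope]]]]]
The trees differ in how a recursive rule is bracketed over the same span.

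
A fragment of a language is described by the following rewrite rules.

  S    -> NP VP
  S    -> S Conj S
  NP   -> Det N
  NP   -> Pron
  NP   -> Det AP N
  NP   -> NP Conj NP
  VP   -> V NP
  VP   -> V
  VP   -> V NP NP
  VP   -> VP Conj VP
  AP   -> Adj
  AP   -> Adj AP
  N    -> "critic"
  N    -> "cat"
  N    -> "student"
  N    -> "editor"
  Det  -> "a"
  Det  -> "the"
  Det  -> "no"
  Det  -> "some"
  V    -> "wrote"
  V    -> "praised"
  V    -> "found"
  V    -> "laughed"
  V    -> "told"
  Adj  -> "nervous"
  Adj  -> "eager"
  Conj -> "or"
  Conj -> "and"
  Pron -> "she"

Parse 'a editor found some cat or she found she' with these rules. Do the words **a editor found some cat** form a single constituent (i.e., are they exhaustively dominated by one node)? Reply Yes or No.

[S [S [NP [Det a] [N editor]] [VP [V found] [NP [Det some] [N cat]]]] [Conj or] [S [NP [Pron she]] [VP [V found] [NP [Pron she]]]]]
The words 'a editor found some cat' are exhaustively dominated by a single S node (built by S → NP VP), so they form a constituent.

Yes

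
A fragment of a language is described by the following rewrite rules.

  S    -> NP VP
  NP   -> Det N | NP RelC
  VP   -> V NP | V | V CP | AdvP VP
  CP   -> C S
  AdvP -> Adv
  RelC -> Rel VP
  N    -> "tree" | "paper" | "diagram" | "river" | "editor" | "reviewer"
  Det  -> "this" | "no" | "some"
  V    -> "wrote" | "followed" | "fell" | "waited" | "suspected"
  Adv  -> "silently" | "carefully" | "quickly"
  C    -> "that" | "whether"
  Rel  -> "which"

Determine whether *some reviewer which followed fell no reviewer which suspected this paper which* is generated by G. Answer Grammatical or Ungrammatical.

For S → NP VP, every NP-prefix leaves a non-VP remainder: after 'some reviewer' the remainder is not a VP; after 'some reviewer which followed' the remainder is not a VP.

Ungrammatical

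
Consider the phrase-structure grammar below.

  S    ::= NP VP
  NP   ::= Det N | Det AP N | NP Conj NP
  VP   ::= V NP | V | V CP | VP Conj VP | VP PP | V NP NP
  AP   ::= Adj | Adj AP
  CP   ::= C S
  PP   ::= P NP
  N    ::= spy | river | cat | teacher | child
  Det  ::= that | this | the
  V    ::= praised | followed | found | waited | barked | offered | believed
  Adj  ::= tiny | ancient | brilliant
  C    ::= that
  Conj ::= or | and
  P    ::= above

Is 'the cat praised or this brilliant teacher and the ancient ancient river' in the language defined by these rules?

Ungrammatical

For S → NP VP, the only prefix that parses as NP is 'the cat', but the remainder 'praised or this brilliant teacher and the ancient ancient river' is not a VP under these rules.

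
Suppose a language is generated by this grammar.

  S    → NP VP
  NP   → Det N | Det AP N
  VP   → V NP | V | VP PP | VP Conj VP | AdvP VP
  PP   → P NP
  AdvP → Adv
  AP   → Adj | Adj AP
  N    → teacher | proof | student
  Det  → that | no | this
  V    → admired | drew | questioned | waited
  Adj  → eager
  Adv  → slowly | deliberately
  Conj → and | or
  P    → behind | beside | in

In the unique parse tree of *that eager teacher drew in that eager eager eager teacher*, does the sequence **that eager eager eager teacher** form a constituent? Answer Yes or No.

Yes

[S [NP [Det that] [AP [Adj eager]] [N teacher]] [VP [VP [V drew]] [PP [P in] [NP [Det that] [AP [Adj eager] [AP [Adj eager] [AP [Adj eager]]]] [N teacher]]]]]
The words 'that eager eager eager teacher' are exhaustively dominated by a single NP node (built by NP → Det AP N), so they form a constituent.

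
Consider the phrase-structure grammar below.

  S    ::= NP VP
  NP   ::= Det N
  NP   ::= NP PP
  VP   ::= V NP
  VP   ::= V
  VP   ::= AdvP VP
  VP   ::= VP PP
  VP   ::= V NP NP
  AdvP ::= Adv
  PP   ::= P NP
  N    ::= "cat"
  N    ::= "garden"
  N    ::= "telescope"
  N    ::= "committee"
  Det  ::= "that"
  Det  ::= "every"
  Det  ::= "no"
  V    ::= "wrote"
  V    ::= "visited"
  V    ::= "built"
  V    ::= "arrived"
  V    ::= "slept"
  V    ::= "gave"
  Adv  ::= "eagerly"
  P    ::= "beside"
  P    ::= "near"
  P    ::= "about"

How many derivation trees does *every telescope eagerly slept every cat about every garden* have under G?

Two of the 3 distinct bracketings:
[S [NP [Det every] [N telescope]] [VP [AdvP [Adv eagerly]] [VP [V slept] [NP [NP [Det every] [N cat]] [PP [P about] [NP [Det every] [N garden]]]]]]]
[S [NP [Det every] [N telescope]] [VP [AdvP [Adv eagerly]] [VP [VP [V slept] [NP [Det every] [N cat]]] [PP [P about] [NP [Det every] [N garden]]]]]]
The difference turns on whether NP → NP PP is used at the relevant span, versus an alternative expansion of NP.

3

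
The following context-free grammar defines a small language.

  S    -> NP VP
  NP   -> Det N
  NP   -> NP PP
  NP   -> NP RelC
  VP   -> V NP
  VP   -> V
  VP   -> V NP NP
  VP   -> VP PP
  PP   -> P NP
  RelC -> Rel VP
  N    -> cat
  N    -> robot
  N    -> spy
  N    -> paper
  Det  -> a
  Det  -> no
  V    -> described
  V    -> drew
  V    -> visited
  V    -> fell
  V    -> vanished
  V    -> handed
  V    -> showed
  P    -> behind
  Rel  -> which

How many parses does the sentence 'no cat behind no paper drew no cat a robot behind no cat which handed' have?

Two of the 3 distinct bracketings:
[S [NP [NP [Det no] [N cat]] [PP [P behind] [NP [Det no] [N paper]]]] [VP [V drew] [NP [Det no] [N cat]] [NP [NP [Det a] [N robot]] [PP [P behind] [NP [NP [Det no] [N cat]] [RelC [Rel which] [VP [V handed]]]]]]]]
[S [NP [NP [Det no] [N cat]] [PP [P behind] [NP [Det no] [N paper]]]] [VP [V drew] [NP [Det no] [N cat]] [NP [NP [NP [Det a] [N robot]] [PP [P behind] [NP [Det no] [N cat]]]] [RelC [Rel which] [VP [V handed]]]]]]
The trees differ in how a recursive rule is bracketed over the same span.

3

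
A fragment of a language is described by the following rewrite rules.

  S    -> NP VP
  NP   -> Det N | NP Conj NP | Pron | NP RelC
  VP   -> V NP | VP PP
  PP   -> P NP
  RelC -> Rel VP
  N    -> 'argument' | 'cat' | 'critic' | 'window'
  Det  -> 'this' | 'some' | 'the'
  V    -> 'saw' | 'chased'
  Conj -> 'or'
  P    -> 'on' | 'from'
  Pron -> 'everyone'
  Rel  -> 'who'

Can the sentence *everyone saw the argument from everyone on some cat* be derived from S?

[S [NP [Pron everyone]] [VP [VP [VP [V saw] [NP [Det the] [N argument]]] [PP [P from] [NP [Pron everyone]]]] [PP [P on] [NP [Det some] [N cat]]]]]
Every word is introduced by a lexical rule and the phrasal rules combine the resulting categories into a single S.

Grammatical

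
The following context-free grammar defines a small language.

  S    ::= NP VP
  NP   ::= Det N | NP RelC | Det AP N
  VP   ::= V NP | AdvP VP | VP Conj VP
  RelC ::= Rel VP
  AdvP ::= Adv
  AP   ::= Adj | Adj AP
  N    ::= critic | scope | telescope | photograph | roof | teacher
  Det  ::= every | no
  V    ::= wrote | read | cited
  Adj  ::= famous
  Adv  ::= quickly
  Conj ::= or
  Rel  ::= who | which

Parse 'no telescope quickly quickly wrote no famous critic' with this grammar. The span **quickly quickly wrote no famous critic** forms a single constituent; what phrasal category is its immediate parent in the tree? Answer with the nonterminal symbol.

[S [NP [Det no] [N telescope]] [VP [AdvP [Adv quickly]] [VP [AdvP [Adv quickly]] [VP [V wrote] [NP [Det no] [AP [Adj famous]] [N critic]]]]]]
The span 'quickly quickly wrote no famous critic' is the VP node built by VP → AdvP VP.
Its mother is the S built by S → NP VP.

S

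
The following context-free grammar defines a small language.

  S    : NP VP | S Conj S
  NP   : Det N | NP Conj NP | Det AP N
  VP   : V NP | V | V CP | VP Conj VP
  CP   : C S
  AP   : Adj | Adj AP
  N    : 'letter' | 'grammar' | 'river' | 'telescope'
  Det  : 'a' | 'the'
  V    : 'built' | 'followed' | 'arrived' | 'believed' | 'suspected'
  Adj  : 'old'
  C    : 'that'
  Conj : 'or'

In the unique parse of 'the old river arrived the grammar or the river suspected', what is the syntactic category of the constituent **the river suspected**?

S
  S
    NP
      Det: the
      AP
        Adj: old
      N: river
    VP
      V: arrived
      NP
        Det: the
        N: grammar
  Conj: or
  S
    NP
      Det: the
      N: river
    VP
      V: suspected
The span 'the river suspected' is the S node built by S → NP VP.

S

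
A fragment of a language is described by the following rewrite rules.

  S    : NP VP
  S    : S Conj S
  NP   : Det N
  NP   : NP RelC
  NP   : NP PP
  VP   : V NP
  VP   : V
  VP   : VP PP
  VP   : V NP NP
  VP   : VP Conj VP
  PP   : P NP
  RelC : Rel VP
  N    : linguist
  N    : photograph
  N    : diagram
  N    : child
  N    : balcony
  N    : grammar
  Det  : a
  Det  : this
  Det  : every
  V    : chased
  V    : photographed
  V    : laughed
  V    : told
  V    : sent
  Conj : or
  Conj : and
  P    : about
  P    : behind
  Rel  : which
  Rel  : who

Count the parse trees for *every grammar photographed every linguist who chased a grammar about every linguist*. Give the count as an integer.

Two of the 6 distinct bracketings:
[S [NP [Det every] [N grammar]] [VP [V photographed] [NP [NP [Det every] [N linguist]] [RelC [Rel who] [VP [V chased] [NP [NP [Det a] [N grammar]] [PP [P about] [NP [Det every] [N linguist]]]]]]]]]
[S [NP [Det every] [N grammar]] [VP [V photographed] [NP [NP [Det every] [N linguist]] [RelC [Rel who] [VP [VP [V chased] [NP [Det a] [N grammar]]] [PP [P about] [NP [Det every] [N linguist]]]]]]]]
The difference turns on whether NP → NP PP is used at the relevant span, versus an alternative expansion of NP.

6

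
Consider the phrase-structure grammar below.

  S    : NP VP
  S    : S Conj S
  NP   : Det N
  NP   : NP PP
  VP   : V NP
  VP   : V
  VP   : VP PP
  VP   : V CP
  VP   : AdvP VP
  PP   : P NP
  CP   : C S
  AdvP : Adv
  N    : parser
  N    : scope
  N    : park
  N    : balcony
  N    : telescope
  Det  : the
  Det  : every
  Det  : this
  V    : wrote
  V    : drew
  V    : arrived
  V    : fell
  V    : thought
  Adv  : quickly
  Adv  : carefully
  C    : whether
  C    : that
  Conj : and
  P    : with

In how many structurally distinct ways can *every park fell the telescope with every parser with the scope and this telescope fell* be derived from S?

5

Two of the 5 distinct bracketings:
[S [S [NP [Det every] [N park]] [VP [V fell] [NP [NP [Det the] [N telescope]] [PP [P with] [NP [NP [Det every] [N parser]] [PP [P with] [NP [Det the] [N scope]]]]]]]] [Conj and] [S [NP [Det this] [N telescope]] [VP [V fell]]]]
[S [S [NP [Det every] [N park]] [VP [V fell] [NP [NP [NP [Det the] [N telescope]] [PP [P with] [NP [Det every] [N parser]]]] [PP [P with] [NP [Det the] [N scope]]]]]] [Conj and] [S [NP [Det this] [N telescope]] [VP [V fell]]]]
The trees differ in how a recursive rule is bracketed over the same span.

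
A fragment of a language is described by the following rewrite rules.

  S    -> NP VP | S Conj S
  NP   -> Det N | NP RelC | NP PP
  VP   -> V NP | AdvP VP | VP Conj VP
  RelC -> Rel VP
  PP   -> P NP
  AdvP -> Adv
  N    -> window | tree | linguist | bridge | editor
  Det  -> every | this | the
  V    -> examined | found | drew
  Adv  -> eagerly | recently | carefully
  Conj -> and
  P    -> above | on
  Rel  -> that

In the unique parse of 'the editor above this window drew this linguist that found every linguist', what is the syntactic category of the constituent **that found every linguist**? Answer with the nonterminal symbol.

S
  NP
    NP
      Det: the
      N: editor
    PP
      P: above
      NP
        Det: this
        N: window
  VP
    V: drew
    NP
      NP
        Det: this
        N: linguist
      RelC
        Rel: that
        VP
          V: found
          NP
            Det: every
            N: linguist
The span 'that found every linguist' is the RelC node built by RelC → Rel VP.

RelC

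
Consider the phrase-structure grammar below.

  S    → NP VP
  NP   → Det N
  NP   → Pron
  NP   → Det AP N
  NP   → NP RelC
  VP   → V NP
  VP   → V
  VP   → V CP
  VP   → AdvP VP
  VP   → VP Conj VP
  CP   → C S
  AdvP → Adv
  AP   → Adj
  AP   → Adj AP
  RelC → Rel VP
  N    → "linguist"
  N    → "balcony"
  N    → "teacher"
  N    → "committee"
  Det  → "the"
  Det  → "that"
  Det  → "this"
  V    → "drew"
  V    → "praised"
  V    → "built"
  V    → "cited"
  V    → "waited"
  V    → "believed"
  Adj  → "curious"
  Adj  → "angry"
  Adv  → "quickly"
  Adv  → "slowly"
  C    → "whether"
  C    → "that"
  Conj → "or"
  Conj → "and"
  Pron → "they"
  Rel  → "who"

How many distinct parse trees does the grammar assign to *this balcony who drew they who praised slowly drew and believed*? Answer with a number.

4

Two of the 4 distinct bracketings:
[S [NP [NP [Det this] [N balcony]] [RelC [Rel who] [VP [V drew] [NP [NP [Pron they]] [RelC [Rel who] [VP [V praised]]]]]]] [VP [AdvP [Adv slowly]] [VP [VP [V drew]] [Conj and] [VP [V believed]]]]]
[S [NP [NP [Det this] [N balcony]] [RelC [Rel who] [VP [V drew] [NP [NP [Pron they]] [RelC [Rel who] [VP [V praised]]]]]]] [VP [VP [AdvP [Adv slowly]] [VP [V drew]]] [Conj and] [VP [V believed]]]]
The trees differ in how a recursive rule is bracketed over the same span.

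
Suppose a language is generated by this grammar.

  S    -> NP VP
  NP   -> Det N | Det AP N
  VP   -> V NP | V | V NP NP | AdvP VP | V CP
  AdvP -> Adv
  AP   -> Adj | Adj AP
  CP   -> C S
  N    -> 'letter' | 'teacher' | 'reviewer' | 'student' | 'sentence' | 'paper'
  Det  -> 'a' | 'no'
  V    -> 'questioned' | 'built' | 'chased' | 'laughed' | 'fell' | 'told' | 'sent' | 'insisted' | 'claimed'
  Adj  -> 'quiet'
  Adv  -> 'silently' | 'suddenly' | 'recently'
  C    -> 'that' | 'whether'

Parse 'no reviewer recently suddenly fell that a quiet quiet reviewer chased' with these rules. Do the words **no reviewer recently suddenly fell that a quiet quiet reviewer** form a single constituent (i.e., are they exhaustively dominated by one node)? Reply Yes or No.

[S [NP [Det no] [N reviewer]] [VP [AdvP [Adv recently]] [VP [AdvP [Adv suddenly]] [VP [V fell] [CP [C that] [S [NP [Det a] [AP [Adj quiet] [AP [Adj quiet]]] [N reviewer]] [VP [V chased]]]]]]]]
The smallest constituent containing 'no reviewer recently suddenly fell that a quiet quiet reviewer' is the S spanning 'no reviewer recently suddenly fell that a quiet quiet reviewer chased'; no single node in the tree dominates exactly the given words.

No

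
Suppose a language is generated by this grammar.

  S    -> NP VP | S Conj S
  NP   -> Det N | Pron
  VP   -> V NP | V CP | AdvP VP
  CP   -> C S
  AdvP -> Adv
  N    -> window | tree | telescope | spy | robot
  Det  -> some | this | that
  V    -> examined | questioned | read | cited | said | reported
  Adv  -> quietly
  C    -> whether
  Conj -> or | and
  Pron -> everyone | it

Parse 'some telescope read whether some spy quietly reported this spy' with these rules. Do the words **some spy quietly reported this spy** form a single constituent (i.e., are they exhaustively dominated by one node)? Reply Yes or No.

Yes

[S [NP [Det some] [N telescope]] [VP [V read] [CP [C whether] [S [NP [Det some] [N spy]] [VP [AdvP [Adv quietly]] [VP [V reported] [NP [Det this] [N spy]]]]]]]]
The words 'some spy quietly reported this spy' are exhaustively dominated by a single S node (built by S → NP VP), so they form a constituent.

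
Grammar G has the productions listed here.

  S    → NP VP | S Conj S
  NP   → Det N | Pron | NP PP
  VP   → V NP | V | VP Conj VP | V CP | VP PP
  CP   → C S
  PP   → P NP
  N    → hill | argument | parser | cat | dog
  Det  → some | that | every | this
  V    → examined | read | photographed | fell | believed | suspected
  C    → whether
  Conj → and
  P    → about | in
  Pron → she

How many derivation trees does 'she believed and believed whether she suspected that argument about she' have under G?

Two of the 4 distinct bracketings:
[S [NP [Pron she]] [VP [VP [V believed]] [Conj and] [VP [V believed] [CP [C whether] [S [NP [Pron she]] [VP [V suspected] [NP [NP [Det that] [N argument]] [PP [P about] [NP [Pron she]]]]]]]]]]
[S [NP [Pron she]] [VP [VP [V believed]] [Conj and] [VP [V believed] [CP [C whether] [S [NP [Pron she]] [VP [VP [V suspected] [NP [Det that] [N argument]]] [PP [P about] [NP [Pron she]]]]]]]]]
The difference turns on whether NP → NP PP is used at the relevant span, versus an alternative expansion of NP.

4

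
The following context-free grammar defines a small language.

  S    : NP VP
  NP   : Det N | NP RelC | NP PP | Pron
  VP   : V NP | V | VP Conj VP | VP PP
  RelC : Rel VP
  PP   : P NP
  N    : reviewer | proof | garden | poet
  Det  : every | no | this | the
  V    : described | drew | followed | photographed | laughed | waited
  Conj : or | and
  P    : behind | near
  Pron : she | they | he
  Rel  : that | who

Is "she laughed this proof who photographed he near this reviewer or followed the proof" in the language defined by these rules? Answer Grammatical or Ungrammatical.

S
  NP
    Pron: she
  VP
    V: laughed
    NP
      NP
        Det: this
        N: proof
      RelC
        Rel: who
        VP
          VP
            V: photographed
            NP
              NP
                Pron: he
              PP
                P: near
                NP
                  Det: this
                  N: reviewer
          Conj: or
          VP
            V: followed
            NP
              Det: the
              N: proof
Each bracket corresponds to one application of a listed rule, so the string is derivable from S.

Grammatical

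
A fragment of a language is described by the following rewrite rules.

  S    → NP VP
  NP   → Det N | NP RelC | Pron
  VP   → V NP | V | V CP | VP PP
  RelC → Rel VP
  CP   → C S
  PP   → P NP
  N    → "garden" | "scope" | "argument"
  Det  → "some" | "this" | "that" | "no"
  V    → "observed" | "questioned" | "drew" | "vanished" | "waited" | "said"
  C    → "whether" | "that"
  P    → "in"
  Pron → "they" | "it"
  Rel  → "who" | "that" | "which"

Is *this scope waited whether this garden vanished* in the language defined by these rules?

S
  NP
    Det: this
    N: scope
  VP
    V: waited
    CP
      C: whether
      S
        NP
          Det: this
          N: garden
        VP
          V: vanished
The bracketing above is licensed at every node by one of the given productions, with S at the root.

Grammatical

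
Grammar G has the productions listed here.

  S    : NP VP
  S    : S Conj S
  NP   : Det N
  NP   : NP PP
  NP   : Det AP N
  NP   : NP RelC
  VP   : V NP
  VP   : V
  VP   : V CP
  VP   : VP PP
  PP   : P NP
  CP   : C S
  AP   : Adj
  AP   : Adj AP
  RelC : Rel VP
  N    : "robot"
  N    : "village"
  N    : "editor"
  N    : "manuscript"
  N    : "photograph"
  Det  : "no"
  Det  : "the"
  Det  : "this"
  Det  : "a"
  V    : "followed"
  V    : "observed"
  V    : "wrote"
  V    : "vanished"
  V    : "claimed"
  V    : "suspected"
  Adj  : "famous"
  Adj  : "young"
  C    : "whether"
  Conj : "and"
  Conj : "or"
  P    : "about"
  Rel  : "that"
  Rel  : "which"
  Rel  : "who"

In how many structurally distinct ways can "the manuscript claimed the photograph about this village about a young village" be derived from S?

5

Two of the 5 distinct bracketings:
[S [NP [Det the] [N manuscript]] [VP [V claimed] [NP [NP [Det the] [N photograph]] [PP [P about] [NP [NP [Det this] [N village]] [PP [P about] [NP [Det a] [AP [Adj young]] [N village]]]]]]]]
[S [NP [Det the] [N manuscript]] [VP [V claimed] [NP [NP [NP [Det the] [N photograph]] [PP [P about] [NP [Det this] [N village]]]] [PP [P about] [NP [Det a] [AP [Adj young]] [N village]]]]]]
The trees differ in how a recursive rule is bracketed over the same span.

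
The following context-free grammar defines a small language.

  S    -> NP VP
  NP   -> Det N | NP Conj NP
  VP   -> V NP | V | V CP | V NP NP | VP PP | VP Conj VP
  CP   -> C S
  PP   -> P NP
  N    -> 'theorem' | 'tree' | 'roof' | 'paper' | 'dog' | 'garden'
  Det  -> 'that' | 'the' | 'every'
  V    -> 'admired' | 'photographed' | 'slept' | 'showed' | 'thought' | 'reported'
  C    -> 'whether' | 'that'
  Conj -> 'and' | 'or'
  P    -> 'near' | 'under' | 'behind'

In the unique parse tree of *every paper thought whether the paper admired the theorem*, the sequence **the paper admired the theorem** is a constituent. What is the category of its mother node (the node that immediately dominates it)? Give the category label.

S
  NP
    Det: every
    N: paper
  VP
    V: thought
    CP
      C: whether
      S
        NP
          Det: the
          N: paper
        VP
          V: admired
          NP
            Det: the
            N: theorem
The span 'the paper admired the theorem' is the S node built by S → NP VP.
Its mother is the CP built by CP → C S.

CP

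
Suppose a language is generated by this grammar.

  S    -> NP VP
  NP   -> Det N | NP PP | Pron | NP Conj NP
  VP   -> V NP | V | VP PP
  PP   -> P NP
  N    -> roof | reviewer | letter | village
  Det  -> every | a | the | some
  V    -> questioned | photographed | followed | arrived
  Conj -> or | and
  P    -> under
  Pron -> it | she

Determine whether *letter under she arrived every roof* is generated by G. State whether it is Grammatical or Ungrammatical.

Ungrammatical

For S → NP VP, no prefix of the string parses as an NP.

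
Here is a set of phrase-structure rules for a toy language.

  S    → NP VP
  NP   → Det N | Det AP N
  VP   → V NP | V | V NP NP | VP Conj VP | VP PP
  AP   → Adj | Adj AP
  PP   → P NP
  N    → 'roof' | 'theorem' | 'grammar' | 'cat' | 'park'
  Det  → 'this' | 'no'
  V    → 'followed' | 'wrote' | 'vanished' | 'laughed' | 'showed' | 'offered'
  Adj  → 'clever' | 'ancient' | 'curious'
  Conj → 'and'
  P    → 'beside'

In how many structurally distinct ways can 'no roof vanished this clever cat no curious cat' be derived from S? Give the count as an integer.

[S [NP [Det no] [N roof]] [VP [V vanished] [NP [Det this] [AP [Adj clever]] [N cat]] [NP [Det no] [AP [Adj curious]] [N cat]]]]
No rule offers an alternative attachment or grouping for any span, so this is the only derivation.

1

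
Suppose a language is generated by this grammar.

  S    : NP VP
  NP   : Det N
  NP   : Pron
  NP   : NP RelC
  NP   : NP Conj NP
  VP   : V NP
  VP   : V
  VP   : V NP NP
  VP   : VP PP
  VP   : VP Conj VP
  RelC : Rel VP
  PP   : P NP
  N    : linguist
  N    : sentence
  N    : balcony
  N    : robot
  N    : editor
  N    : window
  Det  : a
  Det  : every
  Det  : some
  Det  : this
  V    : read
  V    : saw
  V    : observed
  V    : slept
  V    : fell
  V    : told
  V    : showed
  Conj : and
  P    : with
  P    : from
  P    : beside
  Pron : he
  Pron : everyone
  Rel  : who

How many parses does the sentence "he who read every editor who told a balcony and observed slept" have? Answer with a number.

4

Two of the 4 distinct bracketings:
[S [NP [NP [Pron he]] [RelC [Rel who] [VP [V read] [NP [NP [Det every] [N editor]] [RelC [Rel who] [VP [VP [V told] [NP [Det a] [N balcony]]] [Conj and] [VP [V observed]]]]]]]] [VP [V slept]]]
[S [NP [NP [Pron he]] [RelC [Rel who] [VP [VP [V read] [NP [NP [Det every] [N editor]] [RelC [Rel who] [VP [V told] [NP [Det a] [N balcony]]]]]] [Conj and] [VP [V observed]]]]] [VP [V slept]]]
The trees differ in how a recursive rule is bracketed over the same span.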